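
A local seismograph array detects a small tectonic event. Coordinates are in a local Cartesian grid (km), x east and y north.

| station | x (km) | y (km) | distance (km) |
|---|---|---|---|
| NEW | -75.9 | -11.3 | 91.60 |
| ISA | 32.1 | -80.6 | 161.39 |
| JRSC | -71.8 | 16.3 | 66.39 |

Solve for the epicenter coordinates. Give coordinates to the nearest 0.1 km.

(-30.4, 68.2)

Circle about each station: (x + 75.9)² + (y + 11.3)² = 91.60²; (x − 32.1)² + (y + 80.6)² = 161.39²; (x + 71.8)² + (y − 16.3)² = 66.39².
Subtracting the NEW equation from the ISA and JRSC equations removes the quadratic terms:
216.0 x − 138.6 y = -16017.90
8.2 x + 55.2 y = 3515.36
Solving the 2×2 system: x ≈ -30.4, y ≈ 68.2 km.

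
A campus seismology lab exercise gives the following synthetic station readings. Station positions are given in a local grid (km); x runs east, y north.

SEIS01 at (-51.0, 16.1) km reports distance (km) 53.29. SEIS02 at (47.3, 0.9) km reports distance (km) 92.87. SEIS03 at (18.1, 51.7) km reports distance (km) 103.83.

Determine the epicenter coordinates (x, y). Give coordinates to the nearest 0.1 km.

Circle about each station: (x + 51.0)² + (y − 16.1)² = 53.29²; (x − 47.3)² + (y − 0.9)² = 92.87²; (x − 18.1)² + (y − 51.7)² = 103.83².
Subtracting the SEIS01 equation from the SEIS02 and SEIS03 equations removes the quadratic terms:
196.6 x − 30.4 y = -6407.12
138.2 x + 71.2 y = -7800.55
Solving the 2×2 system: x ≈ -38.1, y ≈ -35.6 km.
Check against SEIS01 (with the unrounded x, y): √((x + 51.0)²+(y − 16.1)²) = 53.30 ≈ 53.29 km. ✓

(-38.1, -35.6)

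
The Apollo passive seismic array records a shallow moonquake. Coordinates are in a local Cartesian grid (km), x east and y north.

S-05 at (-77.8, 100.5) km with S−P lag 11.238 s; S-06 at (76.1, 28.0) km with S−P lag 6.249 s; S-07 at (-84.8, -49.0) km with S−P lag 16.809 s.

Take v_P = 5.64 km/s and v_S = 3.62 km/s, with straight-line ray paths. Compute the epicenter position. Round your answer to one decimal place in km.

32.6 km east, 73.8 km north

Distance from S−P lag: d = Δt · v_P v_S / (v_P − v_S) = Δt · (5.64·3.62)/(5.64−3.62) ≈ 10.1073·Δt.
So d_S-05 = 113.59, d_S-06 = 63.16, d_S-07 = 169.89 km.
Circle about each station: (x + 77.8)² + (y − 100.5)² = 113.59²; (x − 76.1)² + (y − 28.0)² = 63.16²; (x + 84.8)² + (y + 49.0)² = 169.89².
Subtracting pairs of circle equations eliminates x²+y² and gives linear equations (the radical axes):
307.8 x − 145.0 y = -664.38
-14.0 x − 299.0 y = -22520.97
Solving the 2×2 system: x ≈ 32.6, y ≈ 73.8 km.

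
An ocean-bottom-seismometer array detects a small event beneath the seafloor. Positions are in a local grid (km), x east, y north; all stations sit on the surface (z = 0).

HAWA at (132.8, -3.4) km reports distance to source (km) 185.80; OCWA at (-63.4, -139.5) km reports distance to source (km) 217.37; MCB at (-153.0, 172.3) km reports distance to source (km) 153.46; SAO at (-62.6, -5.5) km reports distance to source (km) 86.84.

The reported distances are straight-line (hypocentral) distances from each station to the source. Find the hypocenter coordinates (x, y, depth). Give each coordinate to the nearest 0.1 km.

(-34.8, 75.5, 14.4)

Each station gives a sphere (x−x_i)² + (y−y_i)² + z² = d_i² (stations at z=0).
Subtracting the HAWA sphere from OCWA and MCB: z² cancels, leaving linear equations in x and y:
-392.4 x − 272.2 y = -6895.67
-571.6 x + 351.4 y = 46420.56
Solving: x ≈ -34.798, y ≈ 75.498 km (keep extra digits for the depth step; rounded: -34.8, 75.5).
Then from the HAWA sphere: z² = 185.80² − (x − 132.8)² − (y + 3.4)² with x = -34.798, y = 75.498, so z ≈ 14.410 ≈ 14.4 km.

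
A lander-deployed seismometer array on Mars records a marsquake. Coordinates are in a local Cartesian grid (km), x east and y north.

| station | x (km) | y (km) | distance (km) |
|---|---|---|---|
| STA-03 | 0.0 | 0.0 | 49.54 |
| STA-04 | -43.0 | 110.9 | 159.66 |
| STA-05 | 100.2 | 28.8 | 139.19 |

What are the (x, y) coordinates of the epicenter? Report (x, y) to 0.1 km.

Circle about each station: x² + y² = 49.54²; (x + 43.0)² + (y − 110.9)² = 159.66²; (x − 100.2)² + (y − 28.8)² = 139.19².
Subtracting the STA-03 equation from the STA-04 and STA-05 equations removes the quadratic terms:
-86.0 x + 221.8 y = -8889.29
200.4 x + 57.6 y = -6050.16
Solving the 2×2 system: x ≈ -16.8, y ≈ -46.6 km.

-16.8 km east, -46.6 km north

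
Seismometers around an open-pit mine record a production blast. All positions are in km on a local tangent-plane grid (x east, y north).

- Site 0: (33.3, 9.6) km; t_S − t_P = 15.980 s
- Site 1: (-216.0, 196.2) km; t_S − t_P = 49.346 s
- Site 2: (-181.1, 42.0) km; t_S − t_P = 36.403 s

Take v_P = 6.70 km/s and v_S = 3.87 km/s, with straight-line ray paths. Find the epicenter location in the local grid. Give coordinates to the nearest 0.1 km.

Distance from S−P lag: d = Δt · v_P v_S / (v_P − v_S) = Δt · (6.70·3.87)/(6.70−3.87) ≈ 9.1622·Δt.
So d_Site 0 = 146.41, d_Site 1 = 452.12, d_Site 2 = 333.53 km.
Circle about each station: (x − 33.3)² + (y − 9.6)² = 146.41²; (x + 216.0)² + (y − 196.2)² = 452.12²; (x + 181.1)² + (y − 42.0)² = 333.53².
Subtracting the Site 0 equation from the Site 1 and Site 2 equations removes the quadratic terms:
-498.6 x + 373.2 y = -99027.22
-428.8 x + 64.8 y = -56446.21
Solving the 2×2 system: x ≈ 114.7, y ≈ -112.1 km.

114.7 km east, -112.1 km north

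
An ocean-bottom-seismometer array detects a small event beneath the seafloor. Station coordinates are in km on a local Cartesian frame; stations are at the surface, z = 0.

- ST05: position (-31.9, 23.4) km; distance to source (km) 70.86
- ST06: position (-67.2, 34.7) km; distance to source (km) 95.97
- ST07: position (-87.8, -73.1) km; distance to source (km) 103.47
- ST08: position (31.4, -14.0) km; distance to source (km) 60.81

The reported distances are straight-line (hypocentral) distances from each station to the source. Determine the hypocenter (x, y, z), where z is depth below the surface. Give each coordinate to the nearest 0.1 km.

x ≈ -7.7 km, y ≈ -25.6 km, depth ≈ 45.1 km

Each station gives a sphere (x−x_i)² + (y−y_i)² + z² = d_i² (stations at z=0).
Subtracting the ST05 sphere from ST06 and ST07: z² cancels, leaving linear equations in x and y:
-70.6 x + 22.6 y = -34.34
-111.8 x − 193.0 y = 5802.38
Solving: x ≈ -7.708, y ≈ -25.599 km (keep extra digits for the depth step; rounded: -7.7, -25.6).
Then from the ST05 sphere: z² = 70.86² − (x + 31.9)² − (y − 23.4)² with x = -7.708, y = -25.599, so z ≈ 45.111 ≈ 45.1 km.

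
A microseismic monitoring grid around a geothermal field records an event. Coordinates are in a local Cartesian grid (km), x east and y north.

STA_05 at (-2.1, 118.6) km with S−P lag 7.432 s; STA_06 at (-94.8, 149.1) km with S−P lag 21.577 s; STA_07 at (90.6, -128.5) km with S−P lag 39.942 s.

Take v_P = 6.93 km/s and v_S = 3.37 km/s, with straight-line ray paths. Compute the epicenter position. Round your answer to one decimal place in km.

Distance from S−P lag: d = Δt · v_P v_S / (v_P − v_S) = Δt · (6.93·3.37)/(6.93−3.37) ≈ 6.5601·Δt.
So d_STA_05 = 48.75, d_STA_06 = 141.55, d_STA_07 = 262.03 km.
Circle about each station: (x + 2.1)² + (y − 118.6)² = 48.75²; (x + 94.8)² + (y − 149.1)² = 141.55²; (x − 90.6)² + (y + 128.5)² = 262.03².
Subtracting the STA_05 equation from the STA_06 and STA_07 equations removes the quadratic terms:
-185.4 x + 61.0 y = -512.36
185.4 x − 494.2 y = -55632.92
Solving the 2×2 system: x ≈ 45.4, y ≈ 129.6 km.

x ≈ 45.4 km, y ≈ 129.6 km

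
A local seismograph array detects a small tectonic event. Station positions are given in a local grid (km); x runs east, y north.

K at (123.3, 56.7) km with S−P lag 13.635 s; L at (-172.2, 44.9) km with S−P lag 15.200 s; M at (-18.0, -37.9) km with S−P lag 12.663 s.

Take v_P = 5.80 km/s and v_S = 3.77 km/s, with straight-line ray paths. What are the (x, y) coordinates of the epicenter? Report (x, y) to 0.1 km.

Distance from S−P lag: d = Δt · v_P v_S / (v_P − v_S) = Δt · (5.80·3.77)/(5.80−3.77) ≈ 10.7714·Δt.
So d_K = 146.87, d_L = 163.73, d_M = 136.40 km.
Circle about each station: (x − 123.3)² + (y − 56.7)² = 146.87²; (x + 172.2)² + (y − 44.9)² = 163.73²; (x + 18.0)² + (y + 37.9)² = 136.40².
Subtracting the K equation from the L and M equations removes the quadratic terms:
-591.0 x − 23.6 y = 8014.35
-282.6 x − 189.2 y = -13691.53
Solving the 2×2 system: x ≈ -17.5, y ≈ 98.5 km.
Check against K (with the unrounded x, y): √((x − 123.3)²+(y − 56.7)²) = 146.87 ≈ 146.87 km. ✓

(-17.5, 98.5)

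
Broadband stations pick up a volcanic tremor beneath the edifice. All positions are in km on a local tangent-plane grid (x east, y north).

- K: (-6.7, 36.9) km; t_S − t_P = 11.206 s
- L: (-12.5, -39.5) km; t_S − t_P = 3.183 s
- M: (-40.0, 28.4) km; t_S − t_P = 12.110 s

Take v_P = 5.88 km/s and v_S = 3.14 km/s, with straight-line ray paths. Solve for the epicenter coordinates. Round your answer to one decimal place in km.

8.8 km east, -37.0 km north

Distance from S−P lag: d = Δt · v_P v_S / (v_P − v_S) = Δt · (5.88·3.14)/(5.88−3.14) ≈ 6.7384·Δt.
So d_K = 75.51, d_L = 21.45, d_M = 81.60 km.
Circle about each station: (x + 6.7)² + (y − 36.9)² = 75.51²; (x + 12.5)² + (y + 39.5)² = 21.45²; (x + 40.0)² + (y − 28.4)² = 81.60².
Subtracting pairs of circle equations eliminates x²+y² and gives linear equations (the radical axes):
-11.6 x − 152.8 y = 5551.66
-66.6 x − 17.0 y = 43.26
Solving the 2×2 system: x ≈ 8.8, y ≈ -37.0 km.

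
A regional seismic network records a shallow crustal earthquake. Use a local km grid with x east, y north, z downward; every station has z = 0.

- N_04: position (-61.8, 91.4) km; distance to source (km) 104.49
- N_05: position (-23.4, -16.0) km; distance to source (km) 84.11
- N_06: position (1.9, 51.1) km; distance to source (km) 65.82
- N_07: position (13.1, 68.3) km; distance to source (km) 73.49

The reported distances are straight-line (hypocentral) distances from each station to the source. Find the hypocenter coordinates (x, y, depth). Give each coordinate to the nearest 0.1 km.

Each station gives a sphere (x−x_i)² + (y−y_i)² + z² = d_i² (stations at z=0).
Subtracting the N_04 sphere from N_05 and N_06: z² cancels, leaving linear equations in x and y:
76.8 x − 214.8 y = -7525.97
127.4 x − 80.6 y = -2972.49
Solving: x ≈ -1.506, y ≈ 34.499 km (keep extra digits for the depth step; rounded: -1.5, 34.5).
Then from the N_04 sphere: z² = 104.49² − (x + 61.8)² − (y − 91.4)² with x = -1.506, y = 34.499, so z ≈ 63.601 ≈ 63.6 km.

x ≈ -1.5 km, y ≈ 34.5 km, depth ≈ 63.6 km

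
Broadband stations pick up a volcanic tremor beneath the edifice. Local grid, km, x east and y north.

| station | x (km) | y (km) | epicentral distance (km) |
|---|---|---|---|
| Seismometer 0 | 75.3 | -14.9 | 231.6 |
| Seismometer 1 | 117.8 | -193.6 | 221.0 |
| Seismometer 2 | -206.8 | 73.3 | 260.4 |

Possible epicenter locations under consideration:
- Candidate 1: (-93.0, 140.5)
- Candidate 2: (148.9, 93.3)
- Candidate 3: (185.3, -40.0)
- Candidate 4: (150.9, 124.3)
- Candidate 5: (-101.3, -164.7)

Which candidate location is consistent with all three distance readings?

For each candidate, compare |candidate − station| to the reported distance:
Candidate 1: residuals Seismometer 0 2.5, Seismometer 1 174.0, Seismometer 2 128.2 → max 174.0 km
Candidate 2: residuals Seismometer 0 100.7, Seismometer 1 67.6, Seismometer 2 95.9 → max 100.7 km
Candidate 3: residuals Seismometer 0 118.8, Seismometer 1 53.2, Seismometer 2 147.7 → max 147.7 km
Candidate 4: residuals Seismometer 0 73.2, Seismometer 1 98.6, Seismometer 2 100.9 → max 100.9 km
Candidate 5: residuals Seismometer 0 0.0, Seismometer 1 0.0, Seismometer 2 0.1 → max 0.1 km
Only Candidate 5 has all residuals ≈ 0.

Candidate 5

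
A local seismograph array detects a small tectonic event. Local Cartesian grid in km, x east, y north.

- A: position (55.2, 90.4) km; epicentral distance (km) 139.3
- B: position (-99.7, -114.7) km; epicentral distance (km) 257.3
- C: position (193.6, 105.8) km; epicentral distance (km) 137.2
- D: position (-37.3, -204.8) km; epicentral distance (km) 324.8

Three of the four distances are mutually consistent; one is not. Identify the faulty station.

D

Solve using three stations at a time. Using A, B, C (subtract circle equations pairwise → linear system) gives (x, y) ≈ (139.7, -20.4).
Distances from that point to each station vs reported:
  A: calculated 139.3 vs reported 139.3 → residual 0.0 km
  B: calculated 257.3 vs reported 257.3 → residual 0.0 km
  C: calculated 137.2 vs reported 137.2 → residual 0.0 km
  D: calculated 255.6 vs reported 324.8 → residual 69.2 km
A, B, C are mutually consistent (residuals ≈ 0); D is off by 69.2 km.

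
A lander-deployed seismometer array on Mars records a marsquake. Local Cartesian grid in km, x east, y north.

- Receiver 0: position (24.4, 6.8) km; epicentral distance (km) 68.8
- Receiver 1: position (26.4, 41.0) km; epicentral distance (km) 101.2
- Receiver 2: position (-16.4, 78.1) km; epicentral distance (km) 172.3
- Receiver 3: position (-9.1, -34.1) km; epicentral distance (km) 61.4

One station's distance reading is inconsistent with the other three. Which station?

Receiver 2

Solve using three stations at a time. Using Receiver 0, Receiver 1, Receiver 3 (subtract circle equations pairwise → linear system) gives (x, y) ≈ (47.3, -57.9).
Distances from that point to each station vs reported:
  Receiver 0: calculated 68.6 vs reported 68.8 → residual 0.2 km
  Receiver 1: calculated 101.1 vs reported 101.2 → residual 0.1 km
  Receiver 2: calculated 150.2 vs reported 172.3 → residual 22.1 km
  Receiver 3: calculated 61.2 vs reported 61.4 → residual 0.2 km
Receiver 0, Receiver 1, Receiver 3 are mutually consistent (residuals ≈ 0); Receiver 2 is off by 22.1 km.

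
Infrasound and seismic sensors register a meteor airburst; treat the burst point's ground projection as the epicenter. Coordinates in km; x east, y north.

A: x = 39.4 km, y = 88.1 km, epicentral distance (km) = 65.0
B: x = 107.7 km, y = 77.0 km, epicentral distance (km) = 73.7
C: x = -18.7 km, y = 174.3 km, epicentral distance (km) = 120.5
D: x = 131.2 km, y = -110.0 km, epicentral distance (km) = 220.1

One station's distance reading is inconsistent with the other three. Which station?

Solve using three stations at a time. Using A, C, D (subtract circle equations pairwise → linear system) gives (x, y) ≈ (-16.0, 53.7).
Distances from that point to each station vs reported:
  A: calculated 65.2 vs reported 65.0 → residual 0.2 km
  B: calculated 125.9 vs reported 73.7 → residual 52.2 km
  C: calculated 120.6 vs reported 120.5 → residual 0.1 km
  D: calculated 220.2 vs reported 220.1 → residual 0.1 km
A, C, D are mutually consistent (residuals ≈ 0); B is off by 52.2 km.

B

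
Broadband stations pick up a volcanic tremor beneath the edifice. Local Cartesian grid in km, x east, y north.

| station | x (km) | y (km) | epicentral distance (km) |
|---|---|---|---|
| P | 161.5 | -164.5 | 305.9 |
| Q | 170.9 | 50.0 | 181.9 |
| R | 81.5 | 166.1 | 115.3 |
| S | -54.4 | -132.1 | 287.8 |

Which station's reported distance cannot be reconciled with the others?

S

Solve using three stations at a time. Using P, Q, R (subtract circle equations pairwise → linear system) gives (x, y) ≈ (-6.3, 91.3).
Distances from that point to each station vs reported:
  P: calculated 305.9 vs reported 305.9 → residual 0.0 km
  Q: calculated 181.9 vs reported 181.9 → residual 0.0 km
  R: calculated 115.3 vs reported 115.3 → residual 0.0 km
  S: calculated 228.5 vs reported 287.8 → residual 59.3 km
P, Q, R are mutually consistent (residuals ≈ 0); S is off by 59.3 km.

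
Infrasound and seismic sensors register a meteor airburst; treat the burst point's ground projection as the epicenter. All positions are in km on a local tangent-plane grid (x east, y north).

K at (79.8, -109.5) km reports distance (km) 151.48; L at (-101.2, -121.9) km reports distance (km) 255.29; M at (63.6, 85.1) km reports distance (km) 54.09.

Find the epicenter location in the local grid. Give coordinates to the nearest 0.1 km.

Circle about each station: (x − 79.8)² + (y + 109.5)² = 151.48²; (x + 101.2)² + (y + 121.9)² = 255.29²; (x − 63.6)² + (y − 85.1)² = 54.09².
Subtracting the K equation from the L and M equations removes the quadratic terms:
-362.0 x − 24.8 y = -35484.03
-32.4 x + 389.2 y = 12949.14
Solving the 2×2 system: x ≈ 95.2, y ≈ 41.2 km.

x ≈ 95.2 km, y ≈ 41.2 km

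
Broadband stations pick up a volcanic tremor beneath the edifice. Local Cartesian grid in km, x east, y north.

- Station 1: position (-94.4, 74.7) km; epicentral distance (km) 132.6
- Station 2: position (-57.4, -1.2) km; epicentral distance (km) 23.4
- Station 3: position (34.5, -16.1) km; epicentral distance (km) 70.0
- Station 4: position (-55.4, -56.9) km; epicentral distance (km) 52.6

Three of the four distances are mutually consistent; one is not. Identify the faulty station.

Station 1

Solve using three stations at a time. Using Station 2, Station 3, Station 4 (subtract circle equations pairwise → linear system) gives (x, y) ≈ (-35.1, -8.4).
Distances from that point to each station vs reported:
  Station 1: calculated 102.1 vs reported 132.6 → residual 30.5 km
  Station 2: calculated 23.4 vs reported 23.4 → residual 0.0 km
  Station 3: calculated 70.0 vs reported 70.0 → residual 0.0 km
  Station 4: calculated 52.6 vs reported 52.6 → residual 0.0 km
Station 2, Station 3, Station 4 are mutually consistent (residuals ≈ 0); Station 1 is off by 30.5 km.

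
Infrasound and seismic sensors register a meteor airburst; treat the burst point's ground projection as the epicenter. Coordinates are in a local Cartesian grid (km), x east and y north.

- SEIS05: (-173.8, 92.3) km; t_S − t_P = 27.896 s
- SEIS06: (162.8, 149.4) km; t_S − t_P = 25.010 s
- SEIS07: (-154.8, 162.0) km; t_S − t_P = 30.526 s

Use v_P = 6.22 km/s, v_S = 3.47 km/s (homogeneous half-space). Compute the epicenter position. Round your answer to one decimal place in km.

(27.8, 6.9)

Distance from S−P lag: d = Δt · v_P v_S / (v_P − v_S) = Δt · (6.22·3.47)/(6.22−3.47) ≈ 7.8485·Δt.
So d_SEIS05 = 218.94, d_SEIS06 = 196.29, d_SEIS07 = 239.58 km.
Circle about each station: (x + 173.8)² + (y − 92.3)² = 218.94²; (x − 162.8)² + (y − 149.4)² = 196.29²; (x + 154.8)² + (y − 162.0)² = 239.58².
Subtracting the SEIS05 equation from the SEIS06 and SEIS07 equations removes the quadratic terms:
673.2 x + 114.2 y = 19503.43
38.0 x + 139.4 y = 2017.46
Solving the 2×2 system: x ≈ 27.8, y ≈ 6.9 km.
Check against SEIS05 (with the unrounded x, y): √((x + 173.8)²+(y − 92.3)²) = 218.95 ≈ 218.94 km. ✓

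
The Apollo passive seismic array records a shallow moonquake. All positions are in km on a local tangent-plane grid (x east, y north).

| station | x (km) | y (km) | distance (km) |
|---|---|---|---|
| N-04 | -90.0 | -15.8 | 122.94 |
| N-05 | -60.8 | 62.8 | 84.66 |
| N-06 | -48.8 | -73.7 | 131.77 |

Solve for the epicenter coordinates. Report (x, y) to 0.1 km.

20.3 km east, 38.5 km north

Circle about each station: (x + 90.0)² + (y + 15.8)² = 122.94²; (x + 60.8)² + (y − 62.8)² = 84.66²; (x + 48.8)² + (y + 73.7)² = 131.77².
Subtracting the N-04 equation from the N-05 and N-06 equations removes the quadratic terms:
58.4 x + 157.2 y = 7237.77
82.4 x − 115.8 y = -2785.60
Solving the 2×2 system: x ≈ 20.3, y ≈ 38.5 km.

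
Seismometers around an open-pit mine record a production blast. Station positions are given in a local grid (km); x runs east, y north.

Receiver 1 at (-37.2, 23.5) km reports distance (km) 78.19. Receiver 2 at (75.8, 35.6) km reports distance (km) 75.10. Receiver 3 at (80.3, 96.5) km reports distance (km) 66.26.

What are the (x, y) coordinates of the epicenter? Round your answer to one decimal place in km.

x ≈ 15.9 km, y ≈ 80.9 km

Circle about each station: (x + 37.2)² + (y − 23.5)² = 78.19²; (x − 75.8)² + (y − 35.6)² = 75.10²; (x − 80.3)² + (y − 96.5)² = 66.26².
Subtracting pairs of circle equations eliminates x²+y² and gives linear equations (the radical axes):
226.0 x + 24.2 y = 5550.58
235.0 x + 146.0 y = 15547.54
Solving the 2×2 system: x ≈ 15.9, y ≈ 80.9 km.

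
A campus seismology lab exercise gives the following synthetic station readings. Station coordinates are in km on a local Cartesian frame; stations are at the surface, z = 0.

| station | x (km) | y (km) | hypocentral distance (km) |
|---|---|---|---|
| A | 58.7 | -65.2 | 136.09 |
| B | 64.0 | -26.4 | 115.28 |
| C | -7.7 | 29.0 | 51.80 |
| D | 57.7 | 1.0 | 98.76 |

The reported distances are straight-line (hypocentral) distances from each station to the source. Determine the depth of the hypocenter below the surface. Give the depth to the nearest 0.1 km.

Each station gives a sphere (x−x_i)² + (y−y_i)² + z² = d_i² (stations at z=0).
Subtracting the A sphere from B and C: z² cancels, leaving linear equations in x and y:
10.6 x + 77.6 y = 2327.24
-132.8 x + 188.4 y = 9040.81
Solving: x ≈ -21.387, y ≈ 32.912 km (keep extra digits for the depth step; rounded: -21.4, 32.9).
Then from the A sphere: z² = 136.09² − (x − 58.7)² − (y + 65.2)² with x = -21.387, y = 32.912, so z ≈ 49.806 ≈ 49.8 km.

z ≈ 49.8 km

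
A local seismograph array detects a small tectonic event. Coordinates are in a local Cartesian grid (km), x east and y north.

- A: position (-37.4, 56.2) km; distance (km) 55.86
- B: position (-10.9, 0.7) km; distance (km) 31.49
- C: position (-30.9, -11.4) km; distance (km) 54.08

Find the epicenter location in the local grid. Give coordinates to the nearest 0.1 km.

Circle about each station: (x + 37.4)² + (y − 56.2)² = 55.86²; (x + 10.9)² + (y − 0.7)² = 31.49²; (x + 30.9)² + (y + 11.4)² = 54.08².
Subtracting pairs of circle equations eliminates x²+y² and gives linear equations (the radical axes):
53.0 x − 111.0 y = -2309.18
13.0 x − 135.2 y = -3276.74
Solving the 2×2 system: x ≈ 9.0, y ≈ 25.1 km.

(9.0, 25.1)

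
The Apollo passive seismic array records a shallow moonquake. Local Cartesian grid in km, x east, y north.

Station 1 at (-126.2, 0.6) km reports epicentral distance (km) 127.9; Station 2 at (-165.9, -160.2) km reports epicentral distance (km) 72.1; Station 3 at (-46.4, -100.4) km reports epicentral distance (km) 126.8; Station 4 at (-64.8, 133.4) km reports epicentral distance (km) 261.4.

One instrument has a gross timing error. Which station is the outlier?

Station 3

Solve using three stations at a time. Using Station 1, Station 2, Station 4 (subtract circle equations pairwise → linear system) gives (x, y) ≈ (-103.4, -125.0).
Distances from that point to each station vs reported:
  Station 1: calculated 127.7 vs reported 127.9 → residual 0.2 km
  Station 2: calculated 71.7 vs reported 72.1 → residual 0.4 km
  Station 3: calculated 62.1 vs reported 126.8 → residual 64.7 km
  Station 4: calculated 261.3 vs reported 261.4 → residual 0.1 km
Station 1, Station 2, Station 4 are mutually consistent (residuals ≈ 0); Station 3 is off by 64.7 km.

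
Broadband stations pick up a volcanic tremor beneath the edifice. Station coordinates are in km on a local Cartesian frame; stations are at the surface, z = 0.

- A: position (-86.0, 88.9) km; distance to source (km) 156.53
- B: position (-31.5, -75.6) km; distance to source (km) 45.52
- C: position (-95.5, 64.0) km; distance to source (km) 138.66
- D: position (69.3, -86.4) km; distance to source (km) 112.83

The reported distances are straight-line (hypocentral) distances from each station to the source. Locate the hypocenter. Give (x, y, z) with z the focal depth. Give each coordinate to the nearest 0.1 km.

Each station gives a sphere (x−x_i)² + (y−y_i)² + z² = d_i² (stations at z=0).
Subtracting the A sphere from B and C: z² cancels, leaving linear equations in x and y:
109.0 x − 329.0 y = 13837.97
-19.0 x − 49.8 y = 3192.09
Solving: x ≈ -30.915, y ≈ -52.303 km (keep extra digits for the depth step; rounded: -30.9, -52.3).
Then from the A sphere: z² = 156.53² − (x + 86.0)² − (y − 88.9)² with x = -30.915, y = -52.303, so z ≈ 39.102 ≈ 39.1 km.

x ≈ -30.9 km, y ≈ -52.3 km, depth ≈ 39.1 km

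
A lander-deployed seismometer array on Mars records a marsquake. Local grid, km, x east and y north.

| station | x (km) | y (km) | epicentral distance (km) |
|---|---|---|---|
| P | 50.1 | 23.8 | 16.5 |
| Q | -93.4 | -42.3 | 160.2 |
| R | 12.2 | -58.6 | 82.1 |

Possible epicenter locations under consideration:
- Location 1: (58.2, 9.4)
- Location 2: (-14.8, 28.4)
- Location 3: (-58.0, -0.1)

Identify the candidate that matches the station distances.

For each candidate, compare |candidate − station| to the reported distance:
Location 1: residuals P 0.0, Q 0.0, R 0.0 → max 0.0 km
Location 2: residuals P 48.6, Q 54.5, R 9.0 → max 54.5 km
Location 3: residuals P 94.2, Q 105.1, R 9.3 → max 105.1 km
Only Location 1 has all residuals ≈ 0.

Location 1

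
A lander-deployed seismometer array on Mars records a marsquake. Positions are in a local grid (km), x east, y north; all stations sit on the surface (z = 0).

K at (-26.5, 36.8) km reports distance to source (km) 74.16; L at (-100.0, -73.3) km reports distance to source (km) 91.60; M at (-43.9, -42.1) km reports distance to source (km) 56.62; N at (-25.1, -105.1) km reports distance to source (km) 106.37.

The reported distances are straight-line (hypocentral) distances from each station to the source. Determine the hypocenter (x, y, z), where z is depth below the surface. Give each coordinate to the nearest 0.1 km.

x ≈ -50.1 km, y ≈ -13.9 km, depth ≈ 48.7 km

Each station gives a sphere (x−x_i)² + (y−y_i)² + z² = d_i² (stations at z=0).
Subtracting the K sphere from L and M: z² cancels, leaving linear equations in x and y:
-147.0 x − 220.2 y = 10425.55
-34.8 x − 157.8 y = 3937.01
Solving: x ≈ -50.099, y ≈ -13.901 km (keep extra digits for the depth step; rounded: -50.1, -13.9).
Then from the K sphere: z² = 74.16² − (x + 26.5)² − (y − 36.8)² with x = -50.099, y = -13.901, so z ≈ 48.705 ≈ 48.7 km.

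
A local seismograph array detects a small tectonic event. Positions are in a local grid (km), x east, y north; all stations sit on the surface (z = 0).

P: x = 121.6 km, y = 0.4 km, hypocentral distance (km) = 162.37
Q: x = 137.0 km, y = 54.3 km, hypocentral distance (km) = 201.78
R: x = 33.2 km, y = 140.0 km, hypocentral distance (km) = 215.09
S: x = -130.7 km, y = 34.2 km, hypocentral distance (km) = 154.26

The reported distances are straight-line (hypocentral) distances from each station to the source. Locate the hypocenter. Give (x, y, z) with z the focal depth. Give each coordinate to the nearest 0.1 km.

Each station gives a sphere (x−x_i)² + (y−y_i)² + z² = d_i² (stations at z=0).
Subtracting the P sphere from Q and R: z² cancels, leaving linear equations in x and y:
30.8 x + 107.8 y = -7420.38
-176.8 x + 279.2 y = -13984.17
Solving: x ≈ -20.402, y ≈ -63.006 km (keep extra digits for the depth step; rounded: -20.4, -63.0).
Then from the P sphere: z² = 162.37² − (x − 121.6)² − (y − 0.4)² with x = -20.402, y = -63.006, so z ≈ 46.681 ≈ 46.7 km.

x ≈ -20.4 km, y ≈ -63.0 km, depth ≈ 46.7 km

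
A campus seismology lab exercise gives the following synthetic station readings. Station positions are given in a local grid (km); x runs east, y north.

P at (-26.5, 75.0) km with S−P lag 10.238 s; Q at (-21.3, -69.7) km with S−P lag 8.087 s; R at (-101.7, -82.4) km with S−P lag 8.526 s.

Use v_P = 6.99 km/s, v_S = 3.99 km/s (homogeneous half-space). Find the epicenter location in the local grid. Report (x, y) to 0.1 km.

Distance from S−P lag: d = Δt · v_P v_S / (v_P − v_S) = Δt · (6.99·3.99)/(6.99−3.99) ≈ 9.2967·Δt.
So d_P = 95.18, d_Q = 75.18, d_R = 79.26 km.
Circle about each station: (x + 26.5)² + (y − 75.0)² = 95.18²; (x + 21.3)² + (y + 69.7)² = 75.18²; (x + 101.7)² + (y + 82.4)² = 79.26².
Subtracting the P equation from the Q and R equations removes the quadratic terms:
10.4 x − 289.4 y = 2391.73
-150.4 x − 314.8 y = 13582.48
Solving the 2×2 system: x ≈ -67.9, y ≈ -10.7 km.
Check against P (with the unrounded x, y): √((x + 26.5)²+(y − 75.0)²) = 95.18 ≈ 95.18 km. ✓

x ≈ -67.9 km, y ≈ -10.7 km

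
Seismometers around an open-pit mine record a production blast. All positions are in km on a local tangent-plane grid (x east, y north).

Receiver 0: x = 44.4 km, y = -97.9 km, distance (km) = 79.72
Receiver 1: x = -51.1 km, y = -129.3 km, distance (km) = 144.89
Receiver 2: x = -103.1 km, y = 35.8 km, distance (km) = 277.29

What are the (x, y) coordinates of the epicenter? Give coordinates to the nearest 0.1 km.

x ≈ 89.7 km, y ≈ -163.5 km

Circle about each station: (x − 44.4)² + (y + 97.9)² = 79.72²; (x + 51.1)² + (y + 129.3)² = 144.89²; (x + 103.1)² + (y − 35.8)² = 277.29².
Subtracting the Receiver 0 equation from the Receiver 1 and Receiver 2 equations removes the quadratic terms:
-191.0 x − 62.8 y = -6863.90
-295.0 x + 267.4 y = -70178.99
Solving the 2×2 system: x ≈ 89.7, y ≈ -163.5 km.
Check against Receiver 0 (with the unrounded x, y): √((x − 44.4)²+(y + 97.9)²) = 79.72 ≈ 79.72 km. ✓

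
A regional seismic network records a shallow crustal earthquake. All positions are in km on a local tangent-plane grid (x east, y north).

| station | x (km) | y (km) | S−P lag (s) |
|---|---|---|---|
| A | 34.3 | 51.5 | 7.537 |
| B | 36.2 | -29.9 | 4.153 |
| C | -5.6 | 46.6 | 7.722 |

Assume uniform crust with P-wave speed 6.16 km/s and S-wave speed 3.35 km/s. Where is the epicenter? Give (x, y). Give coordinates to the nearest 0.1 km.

Distance from S−P lag: d = Δt · v_P v_S / (v_P − v_S) = Δt · (6.16·3.35)/(6.16−3.35) ≈ 7.3438·Δt.
So d_A = 55.35, d_B = 30.50, d_C = 56.71 km.
Circle about each station: (x − 34.3)² + (y − 51.5)² = 55.35²; (x − 36.2)² + (y + 29.9)² = 30.50²; (x + 5.6)² + (y − 46.6)² = 56.71².
Subtracting the A equation from the B and C equations removes the quadratic terms:
3.8 x − 162.8 y = 509.08
-79.8 x − 9.8 y = -1778.22
Solving the 2×2 system: x ≈ 22.6, y ≈ -2.6 km.

22.6 km east, -2.6 km north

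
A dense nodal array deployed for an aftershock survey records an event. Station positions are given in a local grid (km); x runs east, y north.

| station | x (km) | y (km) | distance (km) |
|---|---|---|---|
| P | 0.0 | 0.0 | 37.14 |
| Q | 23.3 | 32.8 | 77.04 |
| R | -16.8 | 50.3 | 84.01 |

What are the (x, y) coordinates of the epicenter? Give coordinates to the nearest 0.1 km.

Circle about each station: x² + y² = 37.14²; (x − 23.3)² + (y − 32.8)² = 77.04²; (x + 16.8)² + (y − 50.3)² = 84.01².
Subtracting the P equation from the Q and R equations removes the quadratic terms:
46.6 x + 65.6 y = -2937.05
-33.6 x + 100.6 y = -2865.97
Solving the 2×2 system: x ≈ -15.6, y ≈ -33.7 km.
Check against P (with the unrounded x, y): √(x²+y²) = 37.13 ≈ 37.14 km. ✓

-15.6 km east, -33.7 km north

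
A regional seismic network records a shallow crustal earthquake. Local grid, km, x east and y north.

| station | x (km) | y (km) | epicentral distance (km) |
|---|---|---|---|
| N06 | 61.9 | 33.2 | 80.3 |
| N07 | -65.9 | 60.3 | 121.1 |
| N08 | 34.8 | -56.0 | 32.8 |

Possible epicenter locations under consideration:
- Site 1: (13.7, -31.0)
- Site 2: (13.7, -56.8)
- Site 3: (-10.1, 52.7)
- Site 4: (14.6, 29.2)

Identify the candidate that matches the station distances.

For each candidate, compare |candidate − station| to the reported distance:
Site 1: residuals N06 0.0, N07 0.0, N08 0.1 → max 0.1 km
Site 2: residuals N06 21.8, N07 20.5, N08 11.7 → max 21.8 km
Site 3: residuals N06 5.7, N07 64.8, N08 84.8 → max 84.8 km
Site 4: residuals N06 32.8, N07 34.8, N08 54.8 → max 54.8 km
Only Site 1 has all residuals ≈ 0.

Site 1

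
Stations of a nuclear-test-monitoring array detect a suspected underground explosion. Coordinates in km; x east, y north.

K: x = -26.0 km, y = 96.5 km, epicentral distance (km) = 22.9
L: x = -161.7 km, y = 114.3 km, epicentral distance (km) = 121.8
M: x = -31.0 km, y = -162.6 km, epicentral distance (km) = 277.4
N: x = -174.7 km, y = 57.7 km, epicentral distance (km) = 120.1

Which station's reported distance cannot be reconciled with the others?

Solve using three stations at a time. Using K, L, M (subtract circle equations pairwise → linear system) gives (x, y) ≈ (-39.9, 114.7).
Distances from that point to each station vs reported:
  K: calculated 22.9 vs reported 22.9 → residual 0.0 km
  L: calculated 121.8 vs reported 121.8 → residual 0.0 km
  M: calculated 277.4 vs reported 277.4 → residual 0.0 km
  N: calculated 146.3 vs reported 120.1 → residual 26.2 km
K, L, M are mutually consistent (residuals ≈ 0); N is off by 26.2 km.

N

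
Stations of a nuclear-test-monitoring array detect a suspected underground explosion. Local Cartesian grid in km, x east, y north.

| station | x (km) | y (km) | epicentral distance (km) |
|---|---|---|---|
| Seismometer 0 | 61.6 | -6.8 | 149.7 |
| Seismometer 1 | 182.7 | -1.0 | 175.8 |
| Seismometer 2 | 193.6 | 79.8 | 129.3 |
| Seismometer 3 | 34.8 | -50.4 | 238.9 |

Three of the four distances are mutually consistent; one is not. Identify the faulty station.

Solve using three stations at a time. Using Seismometer 0, Seismometer 1, Seismometer 2 (subtract circle equations pairwise → linear system) gives (x, y) ≈ (80.1, 141.8).
Distances from that point to each station vs reported:
  Seismometer 0: calculated 149.7 vs reported 149.7 → residual 0.0 km
  Seismometer 1: calculated 175.8 vs reported 175.8 → residual 0.0 km
  Seismometer 2: calculated 129.3 vs reported 129.3 → residual 0.0 km
  Seismometer 3: calculated 197.4 vs reported 238.9 → residual 41.5 km
Seismometer 0, Seismometer 1, Seismometer 2 are mutually consistent (residuals ≈ 0); Seismometer 3 is off by 41.5 km.

Seismometer 3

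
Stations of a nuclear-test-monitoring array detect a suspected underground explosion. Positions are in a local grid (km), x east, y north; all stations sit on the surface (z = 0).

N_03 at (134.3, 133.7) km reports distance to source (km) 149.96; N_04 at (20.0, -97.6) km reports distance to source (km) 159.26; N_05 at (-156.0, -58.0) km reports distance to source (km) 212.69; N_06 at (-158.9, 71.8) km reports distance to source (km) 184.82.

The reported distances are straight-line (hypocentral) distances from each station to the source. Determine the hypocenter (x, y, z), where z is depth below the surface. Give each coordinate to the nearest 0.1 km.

(18.0, 53.5, 50.3)

Each station gives a sphere (x−x_i)² + (y−y_i)² + z² = d_i² (stations at z=0).
Subtracting the N_03 sphere from N_04 and N_05: z² cancels, leaving linear equations in x and y:
-228.6 x − 462.6 y = -28862.17
-580.6 x − 383.4 y = -30961.21
Solving: x ≈ 18.000, y ≈ 53.496 km (keep extra digits for the depth step; rounded: 18.0, 53.5).
Then from the N_03 sphere: z² = 149.96² − (x − 134.3)² − (y − 133.7)² with x = 18.000, y = 53.496, so z ≈ 50.295 ≈ 50.3 km.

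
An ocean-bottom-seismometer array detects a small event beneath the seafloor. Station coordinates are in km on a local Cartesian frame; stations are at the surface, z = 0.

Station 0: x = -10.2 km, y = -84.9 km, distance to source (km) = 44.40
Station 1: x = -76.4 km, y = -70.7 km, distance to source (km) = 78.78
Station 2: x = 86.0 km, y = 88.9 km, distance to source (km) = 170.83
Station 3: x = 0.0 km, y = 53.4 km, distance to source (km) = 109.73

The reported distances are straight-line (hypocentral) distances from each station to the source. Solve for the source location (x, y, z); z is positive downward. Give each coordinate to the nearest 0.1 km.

Each station gives a sphere (x−x_i)² + (y−y_i)² + z² = d_i² (stations at z=0).
Subtracting the Station 0 sphere from Station 1 and Station 2: z² cancels, leaving linear equations in x and y:
-132.4 x + 28.4 y = -711.53
192.4 x + 347.6 y = -19224.37
Solving: x ≈ -5.800, y ≈ -52.095 km (keep extra digits for the depth step; rounded: -5.8, -52.1).
Then from the Station 0 sphere: z² = 44.40² − (x + 10.2)² − (y + 84.9)² with x = -5.800, y = -52.095, so z ≈ 29.594 ≈ 29.6 km.

(-5.8, -52.1, 29.6)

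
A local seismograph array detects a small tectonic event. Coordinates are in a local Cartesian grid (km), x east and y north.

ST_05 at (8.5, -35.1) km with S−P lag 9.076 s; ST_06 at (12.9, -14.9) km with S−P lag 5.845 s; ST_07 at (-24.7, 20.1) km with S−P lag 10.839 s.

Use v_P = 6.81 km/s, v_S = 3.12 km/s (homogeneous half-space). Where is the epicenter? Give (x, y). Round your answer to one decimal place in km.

Distance from S−P lag: d = Δt · v_P v_S / (v_P − v_S) = Δt · (6.81·3.12)/(6.81−3.12) ≈ 5.7580·Δt.
So d_ST_05 = 52.26, d_ST_06 = 33.66, d_ST_07 = 62.41 km.
Circle about each station: (x − 8.5)² + (y + 35.1)² = 52.26²; (x − 12.9)² + (y + 14.9)² = 33.66²; (x + 24.7)² + (y − 20.1)² = 62.41².
Subtracting the ST_05 equation from the ST_06 and ST_07 equations removes the quadratic terms:
8.8 x + 40.4 y = 682.27
-66.4 x + 110.4 y = -1454.06
Solving the 2×2 system: x ≈ 36.7, y ≈ 8.9 km.

x ≈ 36.7 km, y ≈ 8.9 km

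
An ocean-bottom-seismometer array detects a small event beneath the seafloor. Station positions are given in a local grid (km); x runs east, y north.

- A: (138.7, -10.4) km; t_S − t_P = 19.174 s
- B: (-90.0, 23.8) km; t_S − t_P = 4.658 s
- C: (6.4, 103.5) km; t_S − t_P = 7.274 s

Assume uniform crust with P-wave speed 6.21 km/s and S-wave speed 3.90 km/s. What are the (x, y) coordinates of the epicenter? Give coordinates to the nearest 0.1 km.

-51.7 km east, 54.1 km north

Distance from S−P lag: d = Δt · v_P v_S / (v_P − v_S) = Δt · (6.21·3.90)/(6.21−3.90) ≈ 10.4844·Δt.
So d_A = 201.03, d_B = 48.84, d_C = 76.26 km.
Circle about each station: (x − 138.7)² + (y + 10.4)² = 201.03²; (x + 90.0)² + (y − 23.8)² = 48.84²; (x − 6.4)² + (y − 103.5)² = 76.26².
Subtracting the A equation from the B and C equations removes the quadratic terms:
-457.4 x + 68.4 y = 27348.31
-264.6 x + 227.8 y = 26004.83
Solving the 2×2 system: x ≈ -51.7, y ≈ 54.1 km.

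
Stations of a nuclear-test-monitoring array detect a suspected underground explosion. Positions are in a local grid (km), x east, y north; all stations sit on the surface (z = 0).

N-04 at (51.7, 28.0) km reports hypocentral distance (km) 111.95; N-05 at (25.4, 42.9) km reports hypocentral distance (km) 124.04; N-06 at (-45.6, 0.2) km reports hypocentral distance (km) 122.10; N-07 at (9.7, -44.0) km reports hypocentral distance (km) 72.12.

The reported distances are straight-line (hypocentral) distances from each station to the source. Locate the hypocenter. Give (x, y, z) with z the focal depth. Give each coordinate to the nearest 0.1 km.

x ≈ 37.2 km, y ≈ -62.7 km, depth ≈ 64.0 km

Each station gives a sphere (x−x_i)² + (y−y_i)² + z² = d_i² (stations at z=0).
Subtracting the N-04 sphere from N-05 and N-06: z² cancels, leaving linear equations in x and y:
-52.6 x + 29.8 y = -3824.44
-194.6 x − 55.6 y = -3753.10
Solving: x ≈ 37.196, y ≈ -62.683 km (keep extra digits for the depth step; rounded: 37.2, -62.7).
Then from the N-04 sphere: z² = 111.95² − (x − 51.7)² − (y − 28.0)² with x = 37.196, y = -62.683, so z ≈ 64.024 ≈ 64.0 km.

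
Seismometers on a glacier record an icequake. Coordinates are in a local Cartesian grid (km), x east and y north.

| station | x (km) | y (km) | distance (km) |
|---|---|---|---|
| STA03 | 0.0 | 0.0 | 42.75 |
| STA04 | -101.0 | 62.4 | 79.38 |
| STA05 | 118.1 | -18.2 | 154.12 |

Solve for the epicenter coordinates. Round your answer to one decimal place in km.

x ≈ -27.3 km, y ≈ 32.9 km

Circle about each station: x² + y² = 42.75²; (x + 101.0)² + (y − 62.4)² = 79.38²; (x − 118.1)² + (y + 18.2)² = 154.12².
Subtracting the STA03 equation from the STA04 and STA05 equations removes the quadratic terms:
-202.0 x + 124.8 y = 9621.14
236.2 x − 36.4 y = -7646.56
Solving the 2×2 system: x ≈ -27.3, y ≈ 32.9 km.
Check against STA03 (with the unrounded x, y): √(x²+y²) = 42.75 ≈ 42.75 km. ✓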